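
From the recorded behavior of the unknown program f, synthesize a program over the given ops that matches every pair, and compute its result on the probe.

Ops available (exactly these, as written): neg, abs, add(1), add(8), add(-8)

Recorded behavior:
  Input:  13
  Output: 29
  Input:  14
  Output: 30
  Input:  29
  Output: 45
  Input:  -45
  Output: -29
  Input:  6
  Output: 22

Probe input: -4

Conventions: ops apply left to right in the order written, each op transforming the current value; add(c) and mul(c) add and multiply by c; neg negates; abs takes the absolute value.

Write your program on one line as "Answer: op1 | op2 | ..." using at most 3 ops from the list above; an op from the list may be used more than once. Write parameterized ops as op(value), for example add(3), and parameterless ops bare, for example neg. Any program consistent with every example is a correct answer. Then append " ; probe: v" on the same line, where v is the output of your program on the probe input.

add(8) | add(8) ; probe: 12

Check, running the answer program on each example:
  13 -> 21 -> 29
  14 -> 22 -> 30
  29 -> 37 -> 45
  -45 -> -37 -> -29
  6 -> 14 -> 22
  probe: -4 -> 4 -> 12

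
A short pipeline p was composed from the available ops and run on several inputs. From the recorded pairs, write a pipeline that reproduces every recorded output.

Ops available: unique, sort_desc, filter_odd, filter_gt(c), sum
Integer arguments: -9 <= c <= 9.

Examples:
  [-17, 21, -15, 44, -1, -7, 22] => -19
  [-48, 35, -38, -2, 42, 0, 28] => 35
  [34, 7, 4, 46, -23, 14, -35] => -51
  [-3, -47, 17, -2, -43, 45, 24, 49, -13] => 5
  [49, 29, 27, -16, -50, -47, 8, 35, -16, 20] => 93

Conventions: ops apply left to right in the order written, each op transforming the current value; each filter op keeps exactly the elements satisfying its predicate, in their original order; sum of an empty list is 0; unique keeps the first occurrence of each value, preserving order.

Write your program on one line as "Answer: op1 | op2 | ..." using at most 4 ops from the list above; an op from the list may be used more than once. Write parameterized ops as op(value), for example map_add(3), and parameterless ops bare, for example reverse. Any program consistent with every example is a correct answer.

unique | sort_desc | filter_odd | sum

Check, running the answer program on each example:
  [-17, 21, -15, 44, -1, -7, 22] -> [-17, 21, -15, 44, -1, -7, 22] -> [44, 22, 21, -1, -7, -15, -17] -> [21, -1, -7, -15, -17] -> -19
  [-48, 35, -38, -2, 42, 0, 28] -> [-48, 35, -38, -2, 42, 0, 28] -> [42, 35, 28, 0, -2, -38, -48] -> [35] -> 35
  [34, 7, 4, 46, -23, 14, -35] -> [34, 7, 4, 46, -23, 14, -35] -> [46, 34, 14, 7, 4, -23, -35] -> [7, -23, -35] -> -51
  [-3, -47, 17, -2, -43, 45, 24, 49, -13] -> [-3, -47, 17, -2, -43, 45, 24, 49, -13] -> [49, 45, 24, 17, -2, -3, -13, -43, -47] -> [49, 45, 17, -3, -13, -43, -47] -> 5
  [49, 29, 27, -16, -50, -47, 8, 35, -16, 20] -> [49, 29, 27, -16, -50, -47, 8, 35, 20] -> [49, 35, 29, 27, 20, 8, -16, -47, -50] -> [49, 35, 29, 27, -47] -> 93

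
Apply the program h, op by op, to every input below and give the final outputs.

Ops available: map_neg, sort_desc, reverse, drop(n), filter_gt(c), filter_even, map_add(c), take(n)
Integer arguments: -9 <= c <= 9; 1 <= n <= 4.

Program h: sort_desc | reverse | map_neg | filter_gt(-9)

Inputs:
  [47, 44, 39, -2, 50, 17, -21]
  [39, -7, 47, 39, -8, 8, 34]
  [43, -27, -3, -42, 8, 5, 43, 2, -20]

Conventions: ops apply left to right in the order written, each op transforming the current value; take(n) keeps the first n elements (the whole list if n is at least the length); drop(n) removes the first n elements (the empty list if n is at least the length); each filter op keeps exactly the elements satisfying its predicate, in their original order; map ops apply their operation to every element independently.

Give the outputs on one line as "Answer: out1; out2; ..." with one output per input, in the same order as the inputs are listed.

[21, 2]; [8, 7, -8]; [42, 27, 20, 3, -2, -5, -8]

Execution, op by op:
  [47, 44, 39, -2, 50, 17, -21] -> [50, 47, 44, 39, 17, -2, -21] -> [-21, -2, 17, 39, 44, 47, 50] -> [21, 2, -17, -39, -44, -47, -50] -> [21, 2]
  [39, -7, 47, 39, -8, 8, 34] -> [47, 39, 39, 34, 8, -7, -8] -> [-8, -7, 8, 34, 39, 39, 47] -> [8, 7, -8, -34, -39, -39, -47] -> [8, 7, -8]
  [43, -27, -3, -42, 8, 5, 43, 2, -20] -> [43, 43, 8, 5, 2, -3, -20, -27, -42] -> [-42, -27, -20, -3, 2, 5, 8, 43, 43] -> [42, 27, 20, 3, -2, -5, -8, -43, -43] -> [42, 27, 20, 3, -2, -5, -8]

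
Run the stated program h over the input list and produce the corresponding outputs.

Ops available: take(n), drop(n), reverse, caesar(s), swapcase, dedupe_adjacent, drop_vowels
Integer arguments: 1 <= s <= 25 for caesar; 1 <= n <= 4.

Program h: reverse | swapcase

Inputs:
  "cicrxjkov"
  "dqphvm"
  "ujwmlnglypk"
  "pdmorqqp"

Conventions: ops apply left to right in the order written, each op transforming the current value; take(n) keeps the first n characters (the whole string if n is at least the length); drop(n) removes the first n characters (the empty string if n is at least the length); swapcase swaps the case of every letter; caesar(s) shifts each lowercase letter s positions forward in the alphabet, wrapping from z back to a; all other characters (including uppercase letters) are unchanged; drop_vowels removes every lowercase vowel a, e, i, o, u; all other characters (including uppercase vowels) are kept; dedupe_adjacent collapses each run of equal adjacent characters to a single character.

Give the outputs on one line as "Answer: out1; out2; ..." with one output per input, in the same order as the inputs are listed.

Execution, op by op:
  "cicrxjkov" -> "vokjxrcic" -> "VOKJXRCIC"
  "dqphvm" -> "mvhpqd" -> "MVHPQD"
  "ujwmlnglypk" -> "kpylgnlmwju" -> "KPYLGNLMWJU"
  "pdmorqqp" -> "pqqromdp" -> "PQQROMDP"

"VOKJXRCIC"; "MVHPQD"; "KPYLGNLMWJU"; "PQQROMDP"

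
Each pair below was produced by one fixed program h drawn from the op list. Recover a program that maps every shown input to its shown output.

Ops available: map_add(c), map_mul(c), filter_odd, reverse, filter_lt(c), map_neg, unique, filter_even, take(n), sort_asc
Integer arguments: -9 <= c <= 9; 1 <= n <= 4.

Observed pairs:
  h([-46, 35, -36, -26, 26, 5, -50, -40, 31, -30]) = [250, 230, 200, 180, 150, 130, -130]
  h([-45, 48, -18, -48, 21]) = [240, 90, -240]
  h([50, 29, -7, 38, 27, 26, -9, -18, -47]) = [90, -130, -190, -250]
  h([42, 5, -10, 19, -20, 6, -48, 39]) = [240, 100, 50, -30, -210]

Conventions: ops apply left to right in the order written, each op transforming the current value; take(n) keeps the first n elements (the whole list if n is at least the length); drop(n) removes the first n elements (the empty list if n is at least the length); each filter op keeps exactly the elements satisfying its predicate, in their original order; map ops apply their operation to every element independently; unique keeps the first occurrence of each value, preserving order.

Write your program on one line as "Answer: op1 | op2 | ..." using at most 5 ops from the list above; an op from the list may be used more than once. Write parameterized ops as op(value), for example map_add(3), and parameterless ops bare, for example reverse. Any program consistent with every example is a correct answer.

sort_asc | map_mul(5) | map_neg | filter_even

Check, running the answer program on each example:
  [-46, 35, -36, -26, 26, 5, -50, -40, 31, -30] -> [-50, -46, -40, -36, -30, -26, 5, 26, 31, 35] -> [-250, -230, -200, -180, -150, -130, 25, 130, 155, 175] -> [250, 230, 200, 180, 150, 130, -25, -130, -155, -175] -> [250, 230, 200, 180, 150, 130, -130]
  [-45, 48, -18, -48, 21] -> [-48, -45, -18, 21, 48] -> [-240, -225, -90, 105, 240] -> [240, 225, 90, -105, -240] -> [240, 90, -240]
  [50, 29, -7, 38, 27, 26, -9, -18, -47] -> [-47, -18, -9, -7, 26, 27, 29, 38, 50] -> [-235, -90, -45, -35, 130, 135, 145, 190, 250] -> [235, 90, 45, 35, -130, -135, -145, -190, -250] -> [90, -130, -190, -250]
  [42, 5, -10, 19, -20, 6, -48, 39] -> [-48, -20, -10, 5, 6, 19, 39, 42] -> [-240, -100, -50, 25, 30, 95, 195, 210] -> [240, 100, 50, -25, -30, -95, -195, -210] -> [240, 100, 50, -30, -210]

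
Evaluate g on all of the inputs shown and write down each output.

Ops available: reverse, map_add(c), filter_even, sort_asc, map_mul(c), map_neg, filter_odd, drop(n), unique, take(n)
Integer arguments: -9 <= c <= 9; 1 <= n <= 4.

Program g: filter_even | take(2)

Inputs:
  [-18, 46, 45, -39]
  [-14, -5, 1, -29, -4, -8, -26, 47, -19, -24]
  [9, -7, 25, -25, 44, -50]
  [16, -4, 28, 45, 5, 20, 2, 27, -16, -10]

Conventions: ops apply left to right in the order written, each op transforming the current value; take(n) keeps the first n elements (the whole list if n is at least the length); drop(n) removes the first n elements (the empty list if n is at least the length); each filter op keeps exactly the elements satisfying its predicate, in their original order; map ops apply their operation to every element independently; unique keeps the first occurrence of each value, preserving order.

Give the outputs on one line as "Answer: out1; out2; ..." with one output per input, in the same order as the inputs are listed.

[-18, 46]; [-14, -4]; [44, -50]; [16, -4]

Execution, op by op:
  [-18, 46, 45, -39] -> [-18, 46] -> [-18, 46]
  [-14, -5, 1, -29, -4, -8, -26, 47, -19, -24] -> [-14, -4, -8, -26, -24] -> [-14, -4]
  [9, -7, 25, -25, 44, -50] -> [44, -50] -> [44, -50]
  [16, -4, 28, 45, 5, 20, 2, 27, -16, -10] -> [16, -4, 28, 20, 2, -16, -10] -> [16, -4]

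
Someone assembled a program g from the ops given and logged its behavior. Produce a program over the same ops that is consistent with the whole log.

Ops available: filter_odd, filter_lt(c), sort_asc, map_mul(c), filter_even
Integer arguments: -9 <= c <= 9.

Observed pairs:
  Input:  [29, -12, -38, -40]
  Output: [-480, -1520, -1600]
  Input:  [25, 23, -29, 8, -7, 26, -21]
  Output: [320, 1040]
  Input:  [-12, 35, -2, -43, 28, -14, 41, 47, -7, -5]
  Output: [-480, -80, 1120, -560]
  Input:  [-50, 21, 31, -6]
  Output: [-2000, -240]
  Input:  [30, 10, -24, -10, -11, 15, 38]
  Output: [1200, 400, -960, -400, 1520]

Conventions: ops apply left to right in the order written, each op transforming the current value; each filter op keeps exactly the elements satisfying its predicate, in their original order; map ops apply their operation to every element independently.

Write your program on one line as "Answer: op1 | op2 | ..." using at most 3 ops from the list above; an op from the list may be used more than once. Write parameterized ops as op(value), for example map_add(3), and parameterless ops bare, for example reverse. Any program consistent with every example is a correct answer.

filter_even | map_mul(8) | map_mul(5)

Check, running the answer program on each example:
  [29, -12, -38, -40] -> [-12, -38, -40] -> [-96, -304, -320] -> [-480, -1520, -1600]
  [25, 23, -29, 8, -7, 26, -21] -> [8, 26] -> [64, 208] -> [320, 1040]
  [-12, 35, -2, -43, 28, -14, 41, 47, -7, -5] -> [-12, -2, 28, -14] -> [-96, -16, 224, -112] -> [-480, -80, 1120, -560]
  [-50, 21, 31, -6] -> [-50, -6] -> [-400, -48] -> [-2000, -240]
  [30, 10, -24, -10, -11, 15, 38] -> [30, 10, -24, -10, 38] -> [240, 80, -192, -80, 304] -> [1200, 400, -960, -400, 1520]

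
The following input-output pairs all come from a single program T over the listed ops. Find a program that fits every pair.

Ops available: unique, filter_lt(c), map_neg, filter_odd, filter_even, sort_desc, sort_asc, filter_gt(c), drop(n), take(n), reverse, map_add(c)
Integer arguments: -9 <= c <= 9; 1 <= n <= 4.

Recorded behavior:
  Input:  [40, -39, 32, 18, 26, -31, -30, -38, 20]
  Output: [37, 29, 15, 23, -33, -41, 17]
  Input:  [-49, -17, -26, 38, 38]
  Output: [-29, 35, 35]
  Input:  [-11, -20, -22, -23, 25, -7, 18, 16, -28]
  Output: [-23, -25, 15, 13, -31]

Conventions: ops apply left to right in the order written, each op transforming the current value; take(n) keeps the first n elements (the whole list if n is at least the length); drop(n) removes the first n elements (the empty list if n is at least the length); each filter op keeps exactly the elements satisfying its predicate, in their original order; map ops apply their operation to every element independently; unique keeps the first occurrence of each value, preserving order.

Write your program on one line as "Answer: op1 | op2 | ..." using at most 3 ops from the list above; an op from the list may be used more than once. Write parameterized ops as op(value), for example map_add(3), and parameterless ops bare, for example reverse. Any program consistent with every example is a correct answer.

map_add(-3) | filter_odd

Check, running the answer program on each example:
  [40, -39, 32, 18, 26, -31, -30, -38, 20] -> [37, -42, 29, 15, 23, -34, -33, -41, 17] -> [37, 29, 15, 23, -33, -41, 17]
  [-49, -17, -26, 38, 38] -> [-52, -20, -29, 35, 35] -> [-29, 35, 35]
  [-11, -20, -22, -23, 25, -7, 18, 16, -28] -> [-14, -23, -25, -26, 22, -10, 15, 13, -31] -> [-23, -25, 15, 13, -31]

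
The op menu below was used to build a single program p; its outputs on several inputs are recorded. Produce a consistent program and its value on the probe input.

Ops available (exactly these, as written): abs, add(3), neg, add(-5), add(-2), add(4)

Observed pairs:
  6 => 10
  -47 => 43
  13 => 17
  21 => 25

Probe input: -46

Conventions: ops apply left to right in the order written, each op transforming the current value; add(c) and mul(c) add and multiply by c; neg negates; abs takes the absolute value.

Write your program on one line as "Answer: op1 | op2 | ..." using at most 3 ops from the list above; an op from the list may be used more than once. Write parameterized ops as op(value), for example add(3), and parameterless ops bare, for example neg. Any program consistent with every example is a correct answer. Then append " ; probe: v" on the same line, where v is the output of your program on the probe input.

add(4) | neg | abs ; probe: 42

Check, running the answer program on each example:
  6 -> 10 -> -10 -> 10
  -47 -> -43 -> 43 -> 43
  13 -> 17 -> -17 -> 17
  21 -> 25 -> -25 -> 25
  probe: -46 -> -42 -> 42 -> 42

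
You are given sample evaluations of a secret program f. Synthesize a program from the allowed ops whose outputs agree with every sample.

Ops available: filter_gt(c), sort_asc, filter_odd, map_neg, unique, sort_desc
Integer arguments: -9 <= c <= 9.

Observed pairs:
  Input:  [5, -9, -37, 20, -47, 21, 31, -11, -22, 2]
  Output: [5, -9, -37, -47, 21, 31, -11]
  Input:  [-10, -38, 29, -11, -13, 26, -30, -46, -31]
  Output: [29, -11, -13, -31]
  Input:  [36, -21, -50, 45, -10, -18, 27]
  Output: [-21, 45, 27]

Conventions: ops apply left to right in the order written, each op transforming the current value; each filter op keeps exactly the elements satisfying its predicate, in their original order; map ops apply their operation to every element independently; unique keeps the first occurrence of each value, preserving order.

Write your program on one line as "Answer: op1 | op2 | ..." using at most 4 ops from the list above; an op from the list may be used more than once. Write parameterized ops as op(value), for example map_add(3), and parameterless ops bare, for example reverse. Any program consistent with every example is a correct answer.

map_neg | filter_odd | map_neg

Check, running the answer program on each example:
  [5, -9, -37, 20, -47, 21, 31, -11, -22, 2] -> [-5, 9, 37, -20, 47, -21, -31, 11, 22, -2] -> [-5, 9, 37, 47, -21, -31, 11] -> [5, -9, -37, -47, 21, 31, -11]
  [-10, -38, 29, -11, -13, 26, -30, -46, -31] -> [10, 38, -29, 11, 13, -26, 30, 46, 31] -> [-29, 11, 13, 31] -> [29, -11, -13, -31]
  [36, -21, -50, 45, -10, -18, 27] -> [-36, 21, 50, -45, 10, 18, -27] -> [21, -45, -27] -> [-21, 45, 27]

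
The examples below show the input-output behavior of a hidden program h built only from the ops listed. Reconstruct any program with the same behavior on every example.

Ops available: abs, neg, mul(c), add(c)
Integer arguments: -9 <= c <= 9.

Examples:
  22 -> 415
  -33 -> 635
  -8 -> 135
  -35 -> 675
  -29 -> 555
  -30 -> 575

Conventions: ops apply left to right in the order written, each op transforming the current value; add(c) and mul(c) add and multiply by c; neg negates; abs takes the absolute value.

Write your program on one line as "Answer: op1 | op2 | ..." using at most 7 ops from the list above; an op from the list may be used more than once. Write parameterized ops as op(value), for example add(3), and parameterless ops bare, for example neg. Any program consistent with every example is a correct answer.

abs | neg | mul(-4) | add(-5) | mul(-5) | abs

Check, running the answer program on each example:
  22 -> 22 -> -22 -> 88 -> 83 -> -415 -> 415
  -33 -> 33 -> -33 -> 132 -> 127 -> -635 -> 635
  -8 -> 8 -> -8 -> 32 -> 27 -> -135 -> 135
  -35 -> 35 -> -35 -> 140 -> 135 -> -675 -> 675
  -29 -> 29 -> -29 -> 116 -> 111 -> -555 -> 555
  -30 -> 30 -> -30 -> 120 -> 115 -> -575 -> 575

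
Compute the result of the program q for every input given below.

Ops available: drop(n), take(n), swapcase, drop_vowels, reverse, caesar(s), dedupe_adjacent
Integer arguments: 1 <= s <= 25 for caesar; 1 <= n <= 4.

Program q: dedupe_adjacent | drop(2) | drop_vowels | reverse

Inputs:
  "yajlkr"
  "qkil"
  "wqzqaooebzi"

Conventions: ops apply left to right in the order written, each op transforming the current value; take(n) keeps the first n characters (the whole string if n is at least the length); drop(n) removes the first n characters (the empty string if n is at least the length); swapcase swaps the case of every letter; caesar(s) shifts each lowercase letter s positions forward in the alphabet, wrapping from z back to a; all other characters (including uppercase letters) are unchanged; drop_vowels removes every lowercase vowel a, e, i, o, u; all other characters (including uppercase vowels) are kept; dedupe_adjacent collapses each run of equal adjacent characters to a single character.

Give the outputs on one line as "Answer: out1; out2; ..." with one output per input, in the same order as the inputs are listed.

Execution, op by op:
  "yajlkr" -> "yajlkr" -> "jlkr" -> "jlkr" -> "rklj"
  "qkil" -> "qkil" -> "il" -> "l" -> "l"
  "wqzqaooebzi" -> "wqzqaoebzi" -> "zqaoebzi" -> "zqbz" -> "zbqz"

"rklj"; "l"; "zbqz"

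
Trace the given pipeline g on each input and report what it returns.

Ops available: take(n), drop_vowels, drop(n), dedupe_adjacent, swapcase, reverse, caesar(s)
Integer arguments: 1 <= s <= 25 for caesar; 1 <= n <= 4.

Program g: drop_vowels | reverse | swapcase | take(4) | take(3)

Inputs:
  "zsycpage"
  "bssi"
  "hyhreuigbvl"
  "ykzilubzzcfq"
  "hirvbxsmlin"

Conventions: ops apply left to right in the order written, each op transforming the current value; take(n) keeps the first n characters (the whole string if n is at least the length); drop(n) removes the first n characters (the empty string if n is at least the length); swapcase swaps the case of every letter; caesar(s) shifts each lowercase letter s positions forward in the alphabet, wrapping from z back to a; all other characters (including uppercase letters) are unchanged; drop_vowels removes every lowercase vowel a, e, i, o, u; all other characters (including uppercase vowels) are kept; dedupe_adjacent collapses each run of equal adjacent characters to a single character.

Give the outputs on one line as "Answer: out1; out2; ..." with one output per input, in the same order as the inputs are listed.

"GPC"; "SSB"; "LVB"; "QFC"; "NLM"

Execution, op by op:
  "zsycpage" -> "zsycpg" -> "gpcysz" -> "GPCYSZ" -> "GPCY" -> "GPC"
  "bssi" -> "bss" -> "ssb" -> "SSB" -> "SSB" -> "SSB"
  "hyhreuigbvl" -> "hyhrgbvl" -> "lvbgrhyh" -> "LVBGRHYH" -> "LVBG" -> "LVB"
  "ykzilubzzcfq" -> "ykzlbzzcfq" -> "qfczzblzky" -> "QFCZZBLZKY" -> "QFCZ" -> "QFC"
  "hirvbxsmlin" -> "hrvbxsmln" -> "nlmsxbvrh" -> "NLMSXBVRH" -> "NLMS" -> "NLM"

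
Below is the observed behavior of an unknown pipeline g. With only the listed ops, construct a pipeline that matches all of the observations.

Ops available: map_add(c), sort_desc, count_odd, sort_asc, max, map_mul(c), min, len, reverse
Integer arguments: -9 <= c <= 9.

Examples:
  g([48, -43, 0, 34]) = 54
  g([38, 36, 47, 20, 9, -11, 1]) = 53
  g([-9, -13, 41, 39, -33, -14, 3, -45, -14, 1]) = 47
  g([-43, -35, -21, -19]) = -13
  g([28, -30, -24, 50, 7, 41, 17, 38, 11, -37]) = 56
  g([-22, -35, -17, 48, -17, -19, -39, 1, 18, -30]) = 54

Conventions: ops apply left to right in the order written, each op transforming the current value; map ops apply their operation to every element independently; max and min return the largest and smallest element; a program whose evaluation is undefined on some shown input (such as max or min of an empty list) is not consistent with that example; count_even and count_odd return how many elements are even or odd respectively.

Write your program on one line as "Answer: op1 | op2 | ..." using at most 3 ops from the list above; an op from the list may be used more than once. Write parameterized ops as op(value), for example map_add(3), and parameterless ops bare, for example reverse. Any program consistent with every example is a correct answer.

map_add(6) | max

Check, running the answer program on each example:
  [48, -43, 0, 34] -> [54, -37, 6, 40] -> 54
  [38, 36, 47, 20, 9, -11, 1] -> [44, 42, 53, 26, 15, -5, 7] -> 53
  [-9, -13, 41, 39, -33, -14, 3, -45, -14, 1] -> [-3, -7, 47, 45, -27, -8, 9, -39, -8, 7] -> 47
  [-43, -35, -21, -19] -> [-37, -29, -15, -13] -> -13
  [28, -30, -24, 50, 7, 41, 17, 38, 11, -37] -> [34, -24, -18, 56, 13, 47, 23, 44, 17, -31] -> 56
  [-22, -35, -17, 48, -17, -19, -39, 1, 18, -30] -> [-16, -29, -11, 54, -11, -13, -33, 7, 24, -24] -> 54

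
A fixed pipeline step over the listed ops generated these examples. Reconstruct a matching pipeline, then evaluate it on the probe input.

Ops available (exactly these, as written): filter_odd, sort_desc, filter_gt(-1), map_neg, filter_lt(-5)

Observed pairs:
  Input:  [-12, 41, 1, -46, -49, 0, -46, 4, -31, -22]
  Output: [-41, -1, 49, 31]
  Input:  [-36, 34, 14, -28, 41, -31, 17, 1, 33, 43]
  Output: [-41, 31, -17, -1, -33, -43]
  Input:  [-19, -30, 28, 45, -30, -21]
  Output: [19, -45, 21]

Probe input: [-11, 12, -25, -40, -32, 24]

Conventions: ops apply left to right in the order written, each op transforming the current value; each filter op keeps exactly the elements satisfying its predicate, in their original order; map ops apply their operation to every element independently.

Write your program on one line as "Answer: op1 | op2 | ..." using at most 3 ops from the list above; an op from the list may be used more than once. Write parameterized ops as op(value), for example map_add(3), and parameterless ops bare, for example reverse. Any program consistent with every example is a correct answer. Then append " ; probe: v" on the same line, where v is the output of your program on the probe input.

filter_odd | map_neg ; probe: [11, 25]

Check, running the answer program on each example:
  [-12, 41, 1, -46, -49, 0, -46, 4, -31, -22] -> [41, 1, -49, -31] -> [-41, -1, 49, 31]
  [-36, 34, 14, -28, 41, -31, 17, 1, 33, 43] -> [41, -31, 17, 1, 33, 43] -> [-41, 31, -17, -1, -33, -43]
  [-19, -30, 28, 45, -30, -21] -> [-19, 45, -21] -> [19, -45, 21]
  probe: [-11, 12, -25, -40, -32, 24] -> [-11, -25] -> [11, 25]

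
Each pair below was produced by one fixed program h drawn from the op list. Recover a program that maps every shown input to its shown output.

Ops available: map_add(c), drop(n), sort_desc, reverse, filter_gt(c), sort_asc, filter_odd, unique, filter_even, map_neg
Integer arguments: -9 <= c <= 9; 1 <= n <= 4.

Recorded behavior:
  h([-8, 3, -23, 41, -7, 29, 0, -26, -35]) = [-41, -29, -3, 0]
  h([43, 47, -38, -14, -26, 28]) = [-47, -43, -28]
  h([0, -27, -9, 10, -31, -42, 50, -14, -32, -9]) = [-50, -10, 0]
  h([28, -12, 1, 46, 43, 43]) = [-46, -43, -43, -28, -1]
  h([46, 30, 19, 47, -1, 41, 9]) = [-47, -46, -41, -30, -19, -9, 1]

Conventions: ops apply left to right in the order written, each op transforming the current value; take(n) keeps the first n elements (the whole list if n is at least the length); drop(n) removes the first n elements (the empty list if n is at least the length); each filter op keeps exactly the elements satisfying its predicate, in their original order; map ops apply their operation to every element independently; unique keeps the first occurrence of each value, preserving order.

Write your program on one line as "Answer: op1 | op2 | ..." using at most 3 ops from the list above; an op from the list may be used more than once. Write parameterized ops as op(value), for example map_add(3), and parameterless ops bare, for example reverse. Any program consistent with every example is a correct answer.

sort_desc | filter_gt(-6) | map_neg

Check, running the answer program on each example:
  [-8, 3, -23, 41, -7, 29, 0, -26, -35] -> [41, 29, 3, 0, -7, -8, -23, -26, -35] -> [41, 29, 3, 0] -> [-41, -29, -3, 0]
  [43, 47, -38, -14, -26, 28] -> [47, 43, 28, -14, -26, -38] -> [47, 43, 28] -> [-47, -43, -28]
  [0, -27, -9, 10, -31, -42, 50, -14, -32, -9] -> [50, 10, 0, -9, -9, -14, -27, -31, -32, -42] -> [50, 10, 0] -> [-50, -10, 0]
  [28, -12, 1, 46, 43, 43] -> [46, 43, 43, 28, 1, -12] -> [46, 43, 43, 28, 1] -> [-46, -43, -43, -28, -1]
  [46, 30, 19, 47, -1, 41, 9] -> [47, 46, 41, 30, 19, 9, -1] -> [47, 46, 41, 30, 19, 9, -1] -> [-47, -46, -41, -30, -19, -9, 1]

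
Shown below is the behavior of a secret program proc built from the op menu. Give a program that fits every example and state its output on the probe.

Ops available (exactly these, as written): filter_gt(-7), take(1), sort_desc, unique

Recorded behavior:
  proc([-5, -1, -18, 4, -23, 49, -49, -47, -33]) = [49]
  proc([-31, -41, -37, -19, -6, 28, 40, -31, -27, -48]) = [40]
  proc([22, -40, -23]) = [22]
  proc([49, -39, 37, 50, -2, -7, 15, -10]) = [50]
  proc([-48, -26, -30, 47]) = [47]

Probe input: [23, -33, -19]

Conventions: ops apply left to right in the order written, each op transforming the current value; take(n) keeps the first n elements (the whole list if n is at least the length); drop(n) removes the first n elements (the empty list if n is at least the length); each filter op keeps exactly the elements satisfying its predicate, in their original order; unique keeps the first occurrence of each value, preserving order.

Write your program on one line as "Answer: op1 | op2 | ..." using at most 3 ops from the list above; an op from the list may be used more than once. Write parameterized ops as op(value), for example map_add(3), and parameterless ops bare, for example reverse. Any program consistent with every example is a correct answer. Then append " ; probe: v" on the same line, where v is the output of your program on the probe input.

sort_desc | take(1) ; probe: [23]

Check, running the answer program on each example:
  [-5, -1, -18, 4, -23, 49, -49, -47, -33] -> [49, 4, -1, -5, -18, -23, -33, -47, -49] -> [49]
  [-31, -41, -37, -19, -6, 28, 40, -31, -27, -48] -> [40, 28, -6, -19, -27, -31, -31, -37, -41, -48] -> [40]
  [22, -40, -23] -> [22, -23, -40] -> [22]
  [49, -39, 37, 50, -2, -7, 15, -10] -> [50, 49, 37, 15, -2, -7, -10, -39] -> [50]
  [-48, -26, -30, 47] -> [47, -26, -30, -48] -> [47]
  probe: [23, -33, -19] -> [23, -19, -33] -> [23]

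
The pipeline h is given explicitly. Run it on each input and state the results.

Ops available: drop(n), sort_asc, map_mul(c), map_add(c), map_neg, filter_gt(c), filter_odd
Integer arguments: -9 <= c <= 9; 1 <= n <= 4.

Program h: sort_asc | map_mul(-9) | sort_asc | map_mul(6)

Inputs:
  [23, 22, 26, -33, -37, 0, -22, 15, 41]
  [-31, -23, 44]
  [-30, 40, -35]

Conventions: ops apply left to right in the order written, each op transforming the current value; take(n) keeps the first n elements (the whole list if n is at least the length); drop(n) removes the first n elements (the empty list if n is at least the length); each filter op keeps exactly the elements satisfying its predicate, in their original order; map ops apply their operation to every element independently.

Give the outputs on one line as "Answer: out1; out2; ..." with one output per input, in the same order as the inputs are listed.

Execution, op by op:
  [23, 22, 26, -33, -37, 0, -22, 15, 41] -> [-37, -33, -22, 0, 15, 22, 23, 26, 41] -> [333, 297, 198, 0, -135, -198, -207, -234, -369] -> [-369, -234, -207, -198, -135, 0, 198, 297, 333] -> [-2214, -1404, -1242, -1188, -810, 0, 1188, 1782, 1998]
  [-31, -23, 44] -> [-31, -23, 44] -> [279, 207, -396] -> [-396, 207, 279] -> [-2376, 1242, 1674]
  [-30, 40, -35] -> [-35, -30, 40] -> [315, 270, -360] -> [-360, 270, 315] -> [-2160, 1620, 1890]

[-2214, -1404, -1242, -1188, -810, 0, 1188, 1782, 1998]; [-2376, 1242, 1674]; [-2160, 1620, 1890]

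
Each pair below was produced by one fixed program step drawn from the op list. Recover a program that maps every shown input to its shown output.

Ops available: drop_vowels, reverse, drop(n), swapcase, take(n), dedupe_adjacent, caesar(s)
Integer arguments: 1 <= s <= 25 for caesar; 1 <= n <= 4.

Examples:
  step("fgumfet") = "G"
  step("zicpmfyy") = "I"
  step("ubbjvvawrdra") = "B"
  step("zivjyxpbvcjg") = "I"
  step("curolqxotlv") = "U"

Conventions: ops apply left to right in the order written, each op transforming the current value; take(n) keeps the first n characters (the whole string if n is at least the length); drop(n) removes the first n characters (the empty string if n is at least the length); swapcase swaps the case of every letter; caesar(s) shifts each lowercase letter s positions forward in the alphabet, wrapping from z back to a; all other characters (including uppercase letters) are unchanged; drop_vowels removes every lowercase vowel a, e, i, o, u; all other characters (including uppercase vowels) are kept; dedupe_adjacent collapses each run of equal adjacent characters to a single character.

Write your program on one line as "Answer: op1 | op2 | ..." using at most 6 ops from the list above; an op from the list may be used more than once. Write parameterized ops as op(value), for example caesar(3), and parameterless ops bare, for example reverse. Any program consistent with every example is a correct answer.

dedupe_adjacent | swapcase | take(2) | reverse | take(1)

Check, running the answer program on each example:
  "fgumfet" -> "fgumfet" -> "FGUMFET" -> "FG" -> "GF" -> "G"
  "zicpmfyy" -> "zicpmfy" -> "ZICPMFY" -> "ZI" -> "IZ" -> "I"
  "ubbjvvawrdra" -> "ubjvawrdra" -> "UBJVAWRDRA" -> "UB" -> "BU" -> "B"
  "zivjyxpbvcjg" -> "zivjyxpbvcjg" -> "ZIVJYXPBVCJG" -> "ZI" -> "IZ" -> "I"
  "curolqxotlv" -> "curolqxotlv" -> "CUROLQXOTLV" -> "CU" -> "UC" -> "U"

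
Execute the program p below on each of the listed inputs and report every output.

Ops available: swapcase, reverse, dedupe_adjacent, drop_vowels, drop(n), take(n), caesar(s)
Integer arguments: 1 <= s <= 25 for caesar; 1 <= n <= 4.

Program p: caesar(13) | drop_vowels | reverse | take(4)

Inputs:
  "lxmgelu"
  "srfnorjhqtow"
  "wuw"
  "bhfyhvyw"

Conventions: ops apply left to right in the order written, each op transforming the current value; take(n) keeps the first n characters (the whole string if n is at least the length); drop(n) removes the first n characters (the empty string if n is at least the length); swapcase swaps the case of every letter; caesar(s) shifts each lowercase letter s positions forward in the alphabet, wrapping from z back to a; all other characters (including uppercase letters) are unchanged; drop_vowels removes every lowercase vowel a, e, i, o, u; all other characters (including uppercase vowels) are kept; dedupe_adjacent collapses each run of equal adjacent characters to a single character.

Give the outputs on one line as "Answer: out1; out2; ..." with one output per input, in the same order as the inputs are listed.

Execution, op by op:
  "lxmgelu" -> "ykztryh" -> "ykztryh" -> "hyrtzky" -> "hyrt"
  "srfnorjhqtow" -> "fesabewudgbj" -> "fsbwdgbj" -> "jbgdwbsf" -> "jbgd"
  "wuw" -> "jhj" -> "jhj" -> "jhj" -> "jhj"
  "bhfyhvyw" -> "ousluilj" -> "sllj" -> "jlls" -> "jlls"

"hyrt"; "jbgd"; "jhj"; "jlls"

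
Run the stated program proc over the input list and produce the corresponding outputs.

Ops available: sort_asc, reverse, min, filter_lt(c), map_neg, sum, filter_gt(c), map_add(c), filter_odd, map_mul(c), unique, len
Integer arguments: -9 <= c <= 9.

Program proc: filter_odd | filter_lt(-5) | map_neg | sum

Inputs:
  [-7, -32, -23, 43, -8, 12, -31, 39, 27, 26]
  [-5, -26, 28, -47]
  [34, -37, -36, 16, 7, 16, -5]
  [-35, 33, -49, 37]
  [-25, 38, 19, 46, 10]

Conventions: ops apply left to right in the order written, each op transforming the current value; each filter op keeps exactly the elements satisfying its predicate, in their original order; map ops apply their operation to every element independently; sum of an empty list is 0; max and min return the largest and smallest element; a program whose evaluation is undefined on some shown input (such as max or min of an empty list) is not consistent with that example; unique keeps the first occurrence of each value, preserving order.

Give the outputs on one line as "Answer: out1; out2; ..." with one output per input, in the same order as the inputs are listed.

61; 47; 37; 84; 25

Execution, op by op:
  [-7, -32, -23, 43, -8, 12, -31, 39, 27, 26] -> [-7, -23, 43, -31, 39, 27] -> [-7, -23, -31] -> [7, 23, 31] -> 61
  [-5, -26, 28, -47] -> [-5, -47] -> [-47] -> [47] -> 47
  [34, -37, -36, 16, 7, 16, -5] -> [-37, 7, -5] -> [-37] -> [37] -> 37
  [-35, 33, -49, 37] -> [-35, 33, -49, 37] -> [-35, -49] -> [35, 49] -> 84
  [-25, 38, 19, 46, 10] -> [-25, 19] -> [-25] -> [25] -> 25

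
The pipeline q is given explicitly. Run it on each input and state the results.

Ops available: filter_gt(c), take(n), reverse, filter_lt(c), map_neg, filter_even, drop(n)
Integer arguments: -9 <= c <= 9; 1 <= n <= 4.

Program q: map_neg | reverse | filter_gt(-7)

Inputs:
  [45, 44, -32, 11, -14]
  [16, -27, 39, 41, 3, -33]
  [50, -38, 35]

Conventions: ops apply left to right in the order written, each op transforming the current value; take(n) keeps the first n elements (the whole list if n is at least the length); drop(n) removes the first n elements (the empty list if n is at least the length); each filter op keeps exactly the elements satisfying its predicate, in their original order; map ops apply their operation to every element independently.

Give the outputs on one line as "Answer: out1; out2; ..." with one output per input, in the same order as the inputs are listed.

[14, 32]; [33, -3, 27]; [38]

Execution, op by op:
  [45, 44, -32, 11, -14] -> [-45, -44, 32, -11, 14] -> [14, -11, 32, -44, -45] -> [14, 32]
  [16, -27, 39, 41, 3, -33] -> [-16, 27, -39, -41, -3, 33] -> [33, -3, -41, -39, 27, -16] -> [33, -3, 27]
  [50, -38, 35] -> [-50, 38, -35] -> [-35, 38, -50] -> [38]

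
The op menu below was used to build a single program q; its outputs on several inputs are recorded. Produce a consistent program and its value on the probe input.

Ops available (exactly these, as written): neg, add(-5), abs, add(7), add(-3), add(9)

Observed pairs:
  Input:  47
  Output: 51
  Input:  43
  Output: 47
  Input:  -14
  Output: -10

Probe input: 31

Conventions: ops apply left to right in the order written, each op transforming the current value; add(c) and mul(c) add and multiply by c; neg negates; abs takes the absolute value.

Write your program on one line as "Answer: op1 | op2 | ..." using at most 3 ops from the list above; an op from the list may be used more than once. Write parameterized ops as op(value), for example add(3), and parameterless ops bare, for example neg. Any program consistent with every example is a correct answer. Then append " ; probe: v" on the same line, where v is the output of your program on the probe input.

add(7) | add(-3) ; probe: 35

Check, running the answer program on each example:
  47 -> 54 -> 51
  43 -> 50 -> 47
  -14 -> -7 -> -10
  probe: 31 -> 38 -> 35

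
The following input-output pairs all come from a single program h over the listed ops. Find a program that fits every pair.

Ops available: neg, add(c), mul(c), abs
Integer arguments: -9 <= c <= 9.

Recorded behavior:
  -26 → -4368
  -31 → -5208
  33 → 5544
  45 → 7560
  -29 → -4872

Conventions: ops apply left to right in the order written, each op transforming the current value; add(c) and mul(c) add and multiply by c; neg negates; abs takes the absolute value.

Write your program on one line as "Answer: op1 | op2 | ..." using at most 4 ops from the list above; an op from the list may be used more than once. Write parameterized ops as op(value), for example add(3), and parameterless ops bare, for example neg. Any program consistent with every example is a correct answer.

mul(-7) | mul(6) | mul(4) | neg

Check, running the answer program on each example:
  -26 -> 182 -> 1092 -> 4368 -> -4368
  -31 -> 217 -> 1302 -> 5208 -> -5208
  33 -> -231 -> -1386 -> -5544 -> 5544
  45 -> -315 -> -1890 -> -7560 -> 7560
  -29 -> 203 -> 1218 -> 4872 -> -4872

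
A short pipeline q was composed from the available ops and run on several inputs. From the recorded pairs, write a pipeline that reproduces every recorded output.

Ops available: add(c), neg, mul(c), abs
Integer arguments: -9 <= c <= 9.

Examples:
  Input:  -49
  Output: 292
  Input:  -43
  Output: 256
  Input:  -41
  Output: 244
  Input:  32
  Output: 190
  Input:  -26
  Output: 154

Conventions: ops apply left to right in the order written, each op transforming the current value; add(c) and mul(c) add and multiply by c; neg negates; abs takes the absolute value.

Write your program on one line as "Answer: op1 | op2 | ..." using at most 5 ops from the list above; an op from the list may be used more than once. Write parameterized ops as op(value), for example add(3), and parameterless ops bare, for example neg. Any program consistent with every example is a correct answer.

neg | abs | mul(6) | add(1) | add(-3)

Check, running the answer program on each example:
  -49 -> 49 -> 49 -> 294 -> 295 -> 292
  -43 -> 43 -> 43 -> 258 -> 259 -> 256
  -41 -> 41 -> 41 -> 246 -> 247 -> 244
  32 -> -32 -> 32 -> 192 -> 193 -> 190
  -26 -> 26 -> 26 -> 156 -> 157 -> 154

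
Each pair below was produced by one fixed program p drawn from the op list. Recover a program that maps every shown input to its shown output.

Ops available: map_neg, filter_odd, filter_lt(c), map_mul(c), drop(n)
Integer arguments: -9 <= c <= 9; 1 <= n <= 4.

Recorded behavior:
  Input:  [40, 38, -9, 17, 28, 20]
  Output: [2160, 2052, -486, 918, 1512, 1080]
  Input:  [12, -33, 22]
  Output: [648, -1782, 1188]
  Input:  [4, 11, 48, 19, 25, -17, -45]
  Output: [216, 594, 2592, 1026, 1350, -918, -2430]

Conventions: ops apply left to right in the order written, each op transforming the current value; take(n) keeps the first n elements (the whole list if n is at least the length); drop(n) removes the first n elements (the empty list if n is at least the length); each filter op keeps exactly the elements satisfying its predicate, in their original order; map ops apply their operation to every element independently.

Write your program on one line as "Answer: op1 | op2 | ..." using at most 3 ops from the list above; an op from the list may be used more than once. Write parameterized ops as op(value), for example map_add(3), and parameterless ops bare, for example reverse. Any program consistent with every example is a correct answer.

map_mul(6) | map_mul(-9) | map_neg

Check, running the answer program on each example:
  [40, 38, -9, 17, 28, 20] -> [240, 228, -54, 102, 168, 120] -> [-2160, -2052, 486, -918, -1512, -1080] -> [2160, 2052, -486, 918, 1512, 1080]
  [12, -33, 22] -> [72, -198, 132] -> [-648, 1782, -1188] -> [648, -1782, 1188]
  [4, 11, 48, 19, 25, -17, -45] -> [24, 66, 288, 114, 150, -102, -270] -> [-216, -594, -2592, -1026, -1350, 918, 2430] -> [216, 594, 2592, 1026, 1350, -918, -2430]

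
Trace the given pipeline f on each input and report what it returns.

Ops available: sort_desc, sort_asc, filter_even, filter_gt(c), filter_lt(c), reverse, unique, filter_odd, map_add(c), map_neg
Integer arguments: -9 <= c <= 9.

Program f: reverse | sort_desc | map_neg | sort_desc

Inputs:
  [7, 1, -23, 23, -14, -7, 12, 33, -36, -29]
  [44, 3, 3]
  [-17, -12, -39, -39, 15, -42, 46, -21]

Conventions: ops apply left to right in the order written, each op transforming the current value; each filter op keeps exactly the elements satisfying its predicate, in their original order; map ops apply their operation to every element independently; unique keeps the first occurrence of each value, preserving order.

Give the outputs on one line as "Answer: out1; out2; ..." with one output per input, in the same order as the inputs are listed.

[36, 29, 23, 14, 7, -1, -7, -12, -23, -33]; [-3, -3, -44]; [42, 39, 39, 21, 17, 12, -15, -46]

Execution, op by op:
  [7, 1, -23, 23, -14, -7, 12, 33, -36, -29] -> [-29, -36, 33, 12, -7, -14, 23, -23, 1, 7] -> [33, 23, 12, 7, 1, -7, -14, -23, -29, -36] -> [-33, -23, -12, -7, -1, 7, 14, 23, 29, 36] -> [36, 29, 23, 14, 7, -1, -7, -12, -23, -33]
  [44, 3, 3] -> [3, 3, 44] -> [44, 3, 3] -> [-44, -3, -3] -> [-3, -3, -44]
  [-17, -12, -39, -39, 15, -42, 46, -21] -> [-21, 46, -42, 15, -39, -39, -12, -17] -> [46, 15, -12, -17, -21, -39, -39, -42] -> [-46, -15, 12, 17, 21, 39, 39, 42] -> [42, 39, 39, 21, 17, 12, -15, -46]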